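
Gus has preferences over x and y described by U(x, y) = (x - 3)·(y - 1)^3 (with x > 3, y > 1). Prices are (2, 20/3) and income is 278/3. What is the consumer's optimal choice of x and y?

x* = 13, y* = 10

MU_x = (y−1)^3, MU_y = 3·(x−3)·(y−1)^2.
MRS = (1/3)·(y−1)/(x−3).
Tangency: set MRS = p_x/p_y = 2/(20/3) = 0.3.
So (1/3)·(y − 1)/(x − 3) = 0.3, i.e. (y − 1) = 0.9·(x − 3).
Rewrite the budget in excess-of-subsistence terms: 2·(x − 3) + (20/3)·(y − 1) = 278/3 − 2·3 − (20/3)·1 = 80.
Substituting, 8·(x − 3) = 80, so x − 3 = 10 and x* = 13.
Then y − 1 = 0.9·10 = 9, so y* = 10.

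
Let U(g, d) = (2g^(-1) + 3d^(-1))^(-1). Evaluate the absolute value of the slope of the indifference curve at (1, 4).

MRS = 32/3

For CES with ρ = -1, MRS = (2/3)·(d/g)^2.
At (1, 4): MRS = 32/3.
That is, one extra unit of g is worth 32/3 units of d at the margin.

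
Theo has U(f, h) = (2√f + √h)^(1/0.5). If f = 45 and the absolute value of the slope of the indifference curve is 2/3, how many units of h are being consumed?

h = 5

For CES with ρ = 0.5, MRS = (2/1)·√(h/f).
Setting (2/1)·√(h/45) = 2/3 gives √(h/45) = 1/3, so h/45 = 1/9 and h = 5.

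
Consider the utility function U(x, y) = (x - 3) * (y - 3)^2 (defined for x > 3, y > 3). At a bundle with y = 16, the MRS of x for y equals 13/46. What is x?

x = 26

MU_x = (y−3)^2, MU_y = 2·(x−3)·(y−3).
MRS = (1/2)·(y−3)/(x−3).
Substitute y = 16: MRS = 6.5/(x − 3). Setting this equal to 13/46 gives x − 3 = 6.5/(13/46) = 23, so x = 26.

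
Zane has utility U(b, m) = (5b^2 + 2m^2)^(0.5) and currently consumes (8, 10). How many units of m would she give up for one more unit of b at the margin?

MRS = 2

For CES with ρ = 2, MRS = (5/2)·(m/b)^(-1).
At (8, 10): MRS = 2.
The indifference curve has slope −2 at this bundle.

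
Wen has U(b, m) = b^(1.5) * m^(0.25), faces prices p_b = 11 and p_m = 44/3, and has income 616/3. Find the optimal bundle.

MU_b = 1.5·√b·m^(0.25) and MU_m = 0.25·b^(1.5)·m^(-0.75).
MRS = MU_b/MU_m = (6)·m/b.
Tangency: set MRS = p_b/p_m = 11/(44/3) = 0.75.
So (6)·m/b = 0.75, i.e. m = 0.125·b.
Substitute into the budget 11·b + (44/3)·m = 616/3: (77/6)·b = 616/3, so b* = 16.
Then m* = 0.125·16 = 2.

b* = 16, m* = 2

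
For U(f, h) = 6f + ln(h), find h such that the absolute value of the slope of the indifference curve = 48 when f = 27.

MU_f = 6, MU_h = 1/h.
MRS = 6 ÷ (1/h).
MRS depends only on h: 6·h = 48 ⇒ h = 48/6 = 8.

h = 8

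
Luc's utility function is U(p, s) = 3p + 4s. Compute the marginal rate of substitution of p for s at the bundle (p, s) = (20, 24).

MU_p = 3, MU_s = 4, so MRS = 3/4 = 0.75 at every bundle.
At (20, 24): MRS = 0.75.
That is, one extra unit of p is worth 0.75 units of s at the margin.

MRS = 0.75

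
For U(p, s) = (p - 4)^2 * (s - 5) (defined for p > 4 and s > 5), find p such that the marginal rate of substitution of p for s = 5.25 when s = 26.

p = 12

MU_p = 2·(p−4)·(s−5), MU_s = (p−4)^2.
MRS = (2/1)·(s−5)/(p−4).
Substitute s = 26: MRS = 42/(p − 4). Setting this equal to 5.25 gives p − 4 = 42/5.25 = 8, so p = 12.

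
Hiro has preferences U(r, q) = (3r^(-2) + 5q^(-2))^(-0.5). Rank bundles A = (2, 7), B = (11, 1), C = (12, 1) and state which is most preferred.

Evaluate utility at each bundle:
U(A) = 1.083.
U(B) = 0.446.
U(C) = 0.446.
Highest utility is A, so A ≻ C ≻ B.

Bundle A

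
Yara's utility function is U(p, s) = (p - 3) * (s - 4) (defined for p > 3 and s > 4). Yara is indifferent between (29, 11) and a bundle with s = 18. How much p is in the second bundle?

p = 16

U(29, 11) = 182.
Set U(p, 18) = 182 and solve.
With s = 18: (18 − 4) = 14, so (p − 3) = 182/14 = 13.
So p = 3 + 13 = 16.
Check: U(16, 18) = 182.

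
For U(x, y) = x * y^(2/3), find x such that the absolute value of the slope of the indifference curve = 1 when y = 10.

MU_x = y^(2/3) and MU_y = 2/3·x·y^(-1/3).
MRS = MU_x/MU_y = (1.5)·y/x.
Substitute y = 10: MRS = 15/x. Setting 15/x = 1 gives x = 15/1 = 15.

x = 15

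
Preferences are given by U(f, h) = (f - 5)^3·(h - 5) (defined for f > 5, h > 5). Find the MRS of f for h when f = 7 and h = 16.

MRS = 16.5

MU_f = 3·(f−5)^2·(h−5), MU_h = (f−5)^3.
MRS = (3/1)·(h−5)/(f−5).
At (7, 16): MRS = 16.5.
The indifference curve has slope −16.5 at this bundle.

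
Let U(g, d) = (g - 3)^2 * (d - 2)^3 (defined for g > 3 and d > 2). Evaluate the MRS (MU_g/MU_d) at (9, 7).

MRS = 5/9

MU_g = 2·(g−3)·(d−2)^3, MU_d = 3·(g−3)^2·(d−2)^2.
MRS = (2/3)·(d−2)/(g−3).
At (9, 7): MRS = 5/9.
So at (9, 7) the consumer would give up 5/9 units of d for one more unit of g.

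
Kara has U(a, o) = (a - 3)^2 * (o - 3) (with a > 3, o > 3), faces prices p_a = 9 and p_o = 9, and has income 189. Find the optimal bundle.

MU_a = 2·(a−3)·(o−3), MU_o = (a−3)^2.
MRS = (2/1)·(o−3)/(a−3).
Tangency: set MRS = p_a/p_o = 9/9 = 1.
So (2/1)·(o − 3)/(a − 3) = 1, i.e. (o − 3) = 0.5·(a − 3).
Rewrite the budget in excess-of-subsistence terms: 9·(a − 3) + 9·(o − 3) = 189 − 9·3 − 9·3 = 135.
Substituting, 13.5·(a − 3) = 135, so a − 3 = 10 and a* = 13.
Then o − 3 = 0.5·10 = 5, so o* = 8.

a* = 13, o* = 8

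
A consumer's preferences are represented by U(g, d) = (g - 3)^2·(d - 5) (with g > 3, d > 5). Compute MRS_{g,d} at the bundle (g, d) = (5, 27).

MU_g = 2·(g−3)·(d−5), MU_d = (g−3)^2.
MRS = (2/1)·(d−5)/(g−3).
At (5, 27): MRS = 22.
The indifference curve has slope −22 at this bundle.

MRS = 22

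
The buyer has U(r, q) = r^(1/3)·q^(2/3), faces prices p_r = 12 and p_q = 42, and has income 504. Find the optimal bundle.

r* = 14, q* = 8

MU_r = 1/3·r^(-2/3)·q^(2/3) and MU_q = 2/3·r^(1/3)·q^(-1/3).
MRS = MU_r/MU_q = (0.5)·q/r.
Tangency: set MRS = p_r/p_q = 12/42 = 2/7.
So (0.5)·q/r = 2/7, i.e. q = (4/7)·r.
Substitute into the budget 12·r + 42·q = 504: 36·r = 504, so r* = 14.
Then q* = (4/7)·14 = 8.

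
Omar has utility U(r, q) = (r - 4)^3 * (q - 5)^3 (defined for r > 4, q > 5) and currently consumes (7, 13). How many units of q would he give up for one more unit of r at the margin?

MU_r = 3·(r−4)^2·(q−5)^3, MU_q = 3·(r−4)^3·(q−5)^2.
MRS = (q−5)/(r−4).
At (7, 13): MRS = 8/3.
So at (7, 13) the consumer would give up 8/3 units of q for one more unit of r.

MRS = 8/3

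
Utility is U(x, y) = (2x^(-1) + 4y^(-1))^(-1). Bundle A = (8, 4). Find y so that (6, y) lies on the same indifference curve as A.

U depends on (x, y) only through S = 2x^(-1) + 4y^(-1), so equal utility means equal S. At (8, 4): S = 1.25.
With x = 6: 2·6^(-1) = 1/3, so 4y^(-1) = 1.25 − 1/3 = 11/12, i.e. y^(-1) = 11/48.
Hence y = 1/(11/48) = 48/11.
Check: U(6, 48/11) = 0.8.

y = 48/11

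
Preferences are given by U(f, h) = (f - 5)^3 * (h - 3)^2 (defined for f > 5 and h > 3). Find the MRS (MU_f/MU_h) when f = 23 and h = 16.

MU_f = 3·(f−5)^2·(h−3)^2, MU_h = 2·(f−5)^3·(h−3).
MRS = (3/2)·(h−3)/(f−5).
At (23, 16): MRS = 13/12.
That is, one extra unit of f is worth 13/12 units of h at the margin.

MRS = 13/12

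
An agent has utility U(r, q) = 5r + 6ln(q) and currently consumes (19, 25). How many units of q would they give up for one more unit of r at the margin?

MRS = 125/6

MU_r = 5, MU_q = 6/q.
MRS = 5 ÷ (6/q).
At (19, 25): MRS = 125/6.
That is, one extra unit of r is worth 125/6 units of q at the margin.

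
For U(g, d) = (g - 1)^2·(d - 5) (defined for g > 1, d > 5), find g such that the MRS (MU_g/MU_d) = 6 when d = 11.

g = 3

MU_g = 2·(g−1)·(d−5), MU_d = (g−1)^2.
MRS = (2/1)·(d−5)/(g−1).
Substitute d = 11: MRS = 12/(g − 1). Setting this equal to 6 gives g − 1 = 12/6 = 2, so g = 3.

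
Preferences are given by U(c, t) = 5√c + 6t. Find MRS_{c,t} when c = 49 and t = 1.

MRS = 5/84

MU_c = 5/(2√c), MU_t = 6.
MRS = 5/(2√c) ÷ 6.
At (49, 1): MRS = 5/84.
That is, one extra unit of c is worth 5/84 units of t at the margin.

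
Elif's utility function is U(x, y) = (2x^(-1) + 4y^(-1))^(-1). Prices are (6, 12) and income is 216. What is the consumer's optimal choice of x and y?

For CES with ρ = -1, MRS = (2/4)·(y/x)^2.
Tangency: set MRS = p_x/p_y = 6/12 = 0.5.
So (y/x)^2 = 1; taking the square root, y/x = 1, i.e. y = x.
Substitute into the budget 6·x + 12·y = 216: 18·x = 216, so x* = 12 and y* = 12.

x* = 12, y* = 12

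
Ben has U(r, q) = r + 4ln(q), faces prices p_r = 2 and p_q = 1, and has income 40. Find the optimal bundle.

r* = 16, q* = 8

MU_r = 1, MU_q = 4/q.
MRS = 1 ÷ (4/q).
Tangency: set MRS = p_r/p_q = 2/1 = 2.
MRS depends only on q: 0.25·q = 2 ⇒ q* = 2/0.25 = 8.
From the budget, 2·r = 40 − 1·8 = 32, so r* = 16.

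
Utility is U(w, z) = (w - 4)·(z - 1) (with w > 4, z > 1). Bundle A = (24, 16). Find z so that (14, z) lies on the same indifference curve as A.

U(24, 16) = 300.
Set U(14, z) = 300 and solve.
With w = 14: (14 − 4) = 10, so (z − 1) = 300/10 = 30.
So z = 1 + 30 = 31.
Check: U(14, 31) = 300.

z = 31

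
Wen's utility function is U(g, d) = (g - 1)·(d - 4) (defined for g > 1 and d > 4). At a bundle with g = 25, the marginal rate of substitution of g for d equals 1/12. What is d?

d = 6

MU_g = (d−4), MU_d = (g−1).
MRS = (d−4)/(g−1).
Substitute g = 25: MRS = (d − 4)/24. Setting this equal to 1/12 gives d − 4 = (1/12)·24 = 2, so d = 6.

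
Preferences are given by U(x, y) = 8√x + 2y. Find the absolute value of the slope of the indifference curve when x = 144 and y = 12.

MU_x = 8/(2√x), MU_y = 2.
MRS = 8/(2√x) ÷ 2.
At (144, 12): MRS = 1/6.
That is, one extra unit of x is worth 1/6 units of y at the margin.

MRS = 1/6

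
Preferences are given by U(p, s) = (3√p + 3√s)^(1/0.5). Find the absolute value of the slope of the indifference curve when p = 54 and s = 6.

For CES with ρ = 0.5, MRS = √(s/p).
At (54, 6): MRS = 1/3.
The indifference curve has slope −1/3 at this bundle.

MRS = 1/3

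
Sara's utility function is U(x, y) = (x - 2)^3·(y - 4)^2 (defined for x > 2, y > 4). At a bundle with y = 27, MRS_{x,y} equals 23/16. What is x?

x = 26

MU_x = 3·(x−2)^2·(y−4)^2, MU_y = 2·(x−2)^3·(y−4).
MRS = (3/2)·(y−4)/(x−2).
Substitute y = 27: MRS = 34.5/(x − 2). Setting this equal to 23/16 gives x − 2 = 34.5/(23/16) = 24, so x = 26.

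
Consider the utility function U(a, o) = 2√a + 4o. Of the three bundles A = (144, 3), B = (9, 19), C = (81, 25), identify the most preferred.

Bundle C

Evaluate utility at each bundle:
U(A) = 36.000.
U(B) = 82.000.
U(C) = 118.000.
Highest utility is C, so C ≻ B ≻ A.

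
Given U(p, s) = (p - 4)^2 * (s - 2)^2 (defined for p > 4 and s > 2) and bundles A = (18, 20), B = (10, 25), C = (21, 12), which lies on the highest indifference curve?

Evaluate utility at each bundle:
U(A) = 63504.
U(B) = 19044.
U(C) = 28900.
Highest utility is A, so A ≻ C ≻ B.

Bundle A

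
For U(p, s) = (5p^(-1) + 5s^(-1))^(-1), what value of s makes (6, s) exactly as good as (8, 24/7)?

U depends on (p, s) only through S = 5p^(-1) + 5s^(-1), so equal utility means equal S. At (8, 24/7): S = 25/12.
With p = 6: 5·6^(-1) = 5/6, so 5s^(-1) = 25/12 − 5/6 = 1.25, i.e. s^(-1) = 0.25.
Hence s = 1/0.25 = 4.
Check: U(6, 4) = 0.48.

s = 4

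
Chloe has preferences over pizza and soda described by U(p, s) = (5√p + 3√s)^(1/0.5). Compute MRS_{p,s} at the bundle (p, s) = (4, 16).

MRS = 10/3

For CES with ρ = 0.5, MRS = (5/3)·√(s/p).
At (4, 16): MRS = 10/3.
So at (4, 16) the consumer would give up 10/3 units of s for one more unit of p.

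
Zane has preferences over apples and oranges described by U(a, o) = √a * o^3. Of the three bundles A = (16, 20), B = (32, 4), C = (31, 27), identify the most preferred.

Evaluate utility at each bundle:
U(A) = 32000.000.
U(B) = 362.039.
U(C) = 109590.306.
Highest utility is C, so C ≻ A ≻ B.

Bundle C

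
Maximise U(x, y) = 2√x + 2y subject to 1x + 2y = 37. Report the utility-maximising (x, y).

x* = 1, y* = 18

MU_x = 2/(2√x), MU_y = 2.
MRS = 2/(2√x) ÷ 2.
Tangency: set MRS = p_x/p_y = 1/2 = 0.5.
MRS depends only on x: 0.5/√x = 0.5 ⇒ √x = 0.5/0.5 = 1 ⇒ x* = 1.
From the budget, 2·y = 37 − 1·1 = 36, so y* = 18.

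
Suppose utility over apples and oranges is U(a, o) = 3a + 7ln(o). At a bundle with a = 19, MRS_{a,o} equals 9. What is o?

MU_a = 3, MU_o = 7/o.
MRS = 3 ÷ (7/o).
MRS depends only on o: (3/7)·o = 9 ⇒ o = 9/(3/7) = 21.

o = 21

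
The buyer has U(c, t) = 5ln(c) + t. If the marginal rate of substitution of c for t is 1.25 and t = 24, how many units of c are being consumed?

c = 4

MU_c = 5/c, MU_t = 1.
MRS = 5/c ÷ 1.
MRS depends only on c: 5/c = 1.25 ⇒ c = 5/1.25 = 4.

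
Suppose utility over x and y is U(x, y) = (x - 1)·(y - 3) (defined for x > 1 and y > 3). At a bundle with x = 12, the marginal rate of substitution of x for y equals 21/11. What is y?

MU_x = (y−3), MU_y = (x−1).
MRS = (y−3)/(x−1).
Substitute x = 12: MRS = (y − 3)/11. Setting this equal to 21/11 gives y − 3 = (21/11)·11 = 21, so y = 24.

y = 24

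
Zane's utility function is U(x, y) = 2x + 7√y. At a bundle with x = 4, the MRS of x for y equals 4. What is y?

y = 49

MU_x = 2, MU_y = 7/(2√y).
MRS = 2 ÷ (7/(2√y)).
MRS depends only on y: (4/7)·√y = 4 ⇒ √y = 4/(4/7) = 7 ⇒ y = 49.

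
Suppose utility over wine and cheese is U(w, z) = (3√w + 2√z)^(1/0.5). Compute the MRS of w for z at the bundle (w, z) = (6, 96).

For CES with ρ = 0.5, MRS = (3/2)·√(z/w).
At (6, 96): MRS = 6.
So at (6, 96) the consumer would give up 6 units of z for one more unit of w.

MRS = 6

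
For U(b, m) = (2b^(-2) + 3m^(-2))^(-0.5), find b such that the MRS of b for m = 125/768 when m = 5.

b = 8

For CES with ρ = -2, MRS = (2/3)·(m/b)^3.
Setting (2/3)·(5/b)^3 = 125/768 gives (5/b)^3 = 125/512, so 5/b = 0.625 and b = 8.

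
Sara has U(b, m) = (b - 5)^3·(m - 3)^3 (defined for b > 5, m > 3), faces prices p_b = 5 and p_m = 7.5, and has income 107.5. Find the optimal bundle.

MU_b = 3·(b−5)^2·(m−3)^3, MU_m = 3·(b−5)^3·(m−3)^2.
MRS = (m−3)/(b−5).
Tangency: set MRS = p_b/p_m = 5/7.5 = 2/3.
So (m − 3)/(b − 5) = 2/3, i.e. (m − 3) = (2/3)·(b − 5).
Rewrite the budget in excess-of-subsistence terms: 5·(b − 5) + 7.5·(m − 3) = 107.5 − 5·5 − 7.5·3 = 60.
Substituting, 10·(b − 5) = 60, so b − 5 = 6 and b* = 11.
Then m − 3 = (2/3)·6 = 4, so m* = 7.

b* = 11, m* = 7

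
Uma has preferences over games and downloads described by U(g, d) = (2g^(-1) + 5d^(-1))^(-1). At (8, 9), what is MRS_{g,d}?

MRS = 81/160

For CES with ρ = -1, MRS = (2/5)·(d/g)^2.
At (8, 9): MRS = 81/160.
So at (8, 9) the consumer would give up 81/160 units of d for one more unit of g.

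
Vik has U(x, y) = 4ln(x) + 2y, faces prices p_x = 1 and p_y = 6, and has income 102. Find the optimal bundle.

MU_x = 4/x, MU_y = 2.
MRS = 4/x ÷ 2.
Tangency: set MRS = p_x/p_y = 1/6.
MRS depends only on x: 2/x = 1/6 ⇒ x* = 2/(1/6) = 12.
From the budget, 6·y = 102 − 1·12 = 90, so y* = 15.

x* = 12, y* = 15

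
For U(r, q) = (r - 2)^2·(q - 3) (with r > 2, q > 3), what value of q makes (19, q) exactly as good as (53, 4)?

U(53, 4) = 2601.
Set U(19, q) = 2601 and solve.
With r = 19: (19 − 2)^2 = 289, so (q − 3) = 2601/289 = 9.
So q = 3 + 9 = 12.
Check: U(19, 12) = 2601.

q = 12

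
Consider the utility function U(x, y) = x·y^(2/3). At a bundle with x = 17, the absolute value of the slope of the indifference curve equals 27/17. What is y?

y = 18

MU_x = y^(2/3) and MU_y = 2/3·x·y^(-1/3).
MRS = MU_x/MU_y = (1.5)·y/x.
Substitute x = 17: MRS = y/(34/3). Setting y/(34/3) = 27/17 gives y = (27/17)·(34/3) = 18.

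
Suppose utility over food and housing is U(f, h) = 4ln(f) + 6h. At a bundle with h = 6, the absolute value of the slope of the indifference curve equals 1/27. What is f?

f = 18

MU_f = 4/f, MU_h = 6.
MRS = 4/f ÷ 6.
MRS depends only on f: (2/3)/f = 1/27 ⇒ f = (2/3)/(1/27) = 18.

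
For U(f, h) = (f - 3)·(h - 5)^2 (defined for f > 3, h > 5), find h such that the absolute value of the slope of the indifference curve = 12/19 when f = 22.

h = 29

MU_f = (h−5)^2, MU_h = 2·(f−3)·(h−5).
MRS = (1/2)·(h−5)/(f−3).
Substitute f = 22: MRS = (h − 5)/38. Setting this equal to 12/19 gives h − 5 = (12/19)·38 = 24, so h = 29.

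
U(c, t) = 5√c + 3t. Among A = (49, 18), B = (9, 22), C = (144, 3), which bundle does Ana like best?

Bundle A

Evaluate utility at each bundle:
U(A) = 89.000.
U(B) = 81.000.
U(C) = 69.000.
Highest utility is A, so A ≻ B ≻ C.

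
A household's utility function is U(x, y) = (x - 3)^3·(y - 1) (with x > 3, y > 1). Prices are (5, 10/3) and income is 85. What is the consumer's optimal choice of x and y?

x* = 13, y* = 6

MU_x = 3·(x−3)^2·(y−1), MU_y = (x−3)^3.
MRS = (3/1)·(y−1)/(x−3).
Tangency: set MRS = p_x/p_y = 5/(10/3) = 1.5.
So (3/1)·(y − 1)/(x − 3) = 1.5, i.e. (y − 1) = 0.5·(x − 3).
Rewrite the budget in excess-of-subsistence terms: 5·(x − 3) + (10/3)·(y − 1) = 85 − 5·3 − (10/3)·1 = 200/3.
Substituting, (20/3)·(x − 3) = 200/3, so x − 3 = 10 and x* = 13.
Then y − 1 = 0.5·10 = 5, so y* = 6.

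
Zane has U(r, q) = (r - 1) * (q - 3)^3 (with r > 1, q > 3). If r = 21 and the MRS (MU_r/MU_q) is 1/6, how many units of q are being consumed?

q = 13

MU_r = (q−3)^3, MU_q = 3·(r−1)·(q−3)^2.
MRS = (1/3)·(q−3)/(r−1).
Substitute r = 21: MRS = (q − 3)/60. Setting this equal to 1/6 gives q − 3 = (1/6)·60 = 10, so q = 13.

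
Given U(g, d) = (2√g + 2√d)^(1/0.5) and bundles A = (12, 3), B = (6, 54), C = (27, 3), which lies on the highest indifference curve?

Bundle B

Evaluate utility at each bundle:
U(A) = 108.000.
U(B) = 384.000.
U(C) = 192.000.
Highest utility is B, so B ≻ C ≻ A.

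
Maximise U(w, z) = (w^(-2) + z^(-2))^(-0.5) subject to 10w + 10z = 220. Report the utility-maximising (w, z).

w* = 11, z* = 11

For CES with ρ = -2, MRS = (z/w)^3.
Tangency: set MRS = p_w/p_z = 10/10 = 1.
So (z/w)^3 = 1; taking the cube root, z/w = 1, i.e. z = w.
Substitute into the budget 10·w + 10·z = 220: 20·w = 220, so w* = 11 and z* = 11.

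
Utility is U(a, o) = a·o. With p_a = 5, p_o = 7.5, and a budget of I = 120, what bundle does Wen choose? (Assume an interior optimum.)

a* = 12, o* = 8

MU_a = o and MU_o = a.
MRS = MU_a/MU_o = o/a.
Tangency: set MRS = p_a/p_o = 5/7.5 = 2/3.
So o/a = 2/3, i.e. o = (2/3)·a.
Substitute into the budget 5·a + 7.5·o = 120: 10·a = 120, so a* = 12.
Then o* = (2/3)·12 = 8.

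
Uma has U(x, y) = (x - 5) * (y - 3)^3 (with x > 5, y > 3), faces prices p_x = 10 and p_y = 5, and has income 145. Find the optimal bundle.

MU_x = (y−3)^3, MU_y = 3·(x−5)·(y−3)^2.
MRS = (1/3)·(y−3)/(x−5).
Tangency: set MRS = p_x/p_y = 10/5 = 2.
So (1/3)·(y − 3)/(x − 5) = 2, i.e. (y − 3) = 6·(x − 5).
Rewrite the budget in excess-of-subsistence terms: 10·(x − 5) + 5·(y − 3) = 145 − 10·5 − 5·3 = 80.
Substituting, 40·(x − 5) = 80, so x − 5 = 2 and x* = 7.
Then y − 3 = 6·2 = 12, so y* = 15.

x* = 7, y* = 15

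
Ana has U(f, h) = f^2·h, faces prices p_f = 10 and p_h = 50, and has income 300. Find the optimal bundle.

MU_f = 2·f·h and MU_h = f^2.
MRS = MU_f/MU_h = (2/1)·h/f.
Tangency: set MRS = p_f/p_h = 10/50 = 0.2.
So (2/1)·h/f = 0.2, i.e. h = 0.1·f.
Substitute into the budget 10·f + 50·h = 300: 15·f = 300, so f* = 20.
Then h* = 0.1·20 = 2.

f* = 20, h* = 2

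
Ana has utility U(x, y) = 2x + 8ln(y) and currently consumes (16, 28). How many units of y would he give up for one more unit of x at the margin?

MU_x = 2, MU_y = 8/y.
MRS = 2 ÷ (8/y).
At (16, 28): MRS = 7.
The indifference curve has slope −7 at this bundle.

MRS = 7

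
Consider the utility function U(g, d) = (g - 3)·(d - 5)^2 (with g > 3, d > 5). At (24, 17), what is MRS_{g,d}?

MRS = 2/7

MU_g = (d−5)^2, MU_d = 2·(g−3)·(d−5).
MRS = (1/2)·(d−5)/(g−3).
At (24, 17): MRS = 2/7.
So at (24, 17) the consumer would give up 2/7 units of d for one more unit of g.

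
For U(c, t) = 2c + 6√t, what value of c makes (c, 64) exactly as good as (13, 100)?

U(13, 100) = 86.
Set U(c, 64) = 86 and solve.
With t = 64: √64 = 8, so 2c = 86 − 6·8 = 38 and c = 19.
Check: U(19, 64) = 86.

c = 19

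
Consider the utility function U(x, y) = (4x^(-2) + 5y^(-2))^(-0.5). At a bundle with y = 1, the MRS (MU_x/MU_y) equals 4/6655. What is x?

For CES with ρ = -2, MRS = (4/5)·(y/x)^3.
Setting (4/5)·(1/x)^3 = 4/6655 gives (1/x)^3 = 1/1331, so 1/x = 1/11 and x = 11.

x = 11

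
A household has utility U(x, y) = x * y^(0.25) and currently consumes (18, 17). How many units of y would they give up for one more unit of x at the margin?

MU_x = y^(0.25) and MU_y = 0.25·x·y^(-0.75).
MRS = MU_x/MU_y = (4)·y/x.
At (18, 17): MRS = 34/9.
That is, one extra unit of x is worth 34/9 units of y at the margin.

MRS = 34/9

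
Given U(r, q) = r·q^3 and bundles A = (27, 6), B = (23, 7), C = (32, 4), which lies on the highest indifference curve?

Bundle B

Evaluate utility at each bundle:
U(A) = 5832.
U(B) = 7889.
U(C) = 2048.
Highest utility is B, so B ≻ A ≻ C.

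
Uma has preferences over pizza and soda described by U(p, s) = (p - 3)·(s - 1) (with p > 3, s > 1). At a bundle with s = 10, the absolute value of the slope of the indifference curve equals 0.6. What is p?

MU_p = (s−1), MU_s = (p−3).
MRS = (s−1)/(p−3).
Substitute s = 10: MRS = 9/(p − 3). Setting this equal to 0.6 gives p − 3 = 9/0.6 = 15, so p = 18.

p = 18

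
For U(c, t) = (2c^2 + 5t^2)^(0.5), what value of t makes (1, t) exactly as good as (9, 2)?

U depends on (c, t) only through S = 2c^2 + 5t^2, so equal utility means equal S. At (9, 2): S = 182.
With c = 1: 2·1^2 = 2, so 5t^2 = 182 − 2 = 180, i.e. t^2 = 36.
Hence t = √36 = 6.
Check: U(1, 6) = 13.4907.

t = 6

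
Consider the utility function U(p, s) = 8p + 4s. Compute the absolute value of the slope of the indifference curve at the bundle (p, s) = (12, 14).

MU_p = 8, MU_s = 4, so MRS = 8/4 = 2 at every bundle.
At (12, 14): MRS = 2.
That is, one extra unit of p is worth 2 units of s at the margin.

MRS = 2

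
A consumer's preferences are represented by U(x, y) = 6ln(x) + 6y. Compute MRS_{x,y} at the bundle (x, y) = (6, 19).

MU_x = 6/x, MU_y = 6.
MRS = 6/x ÷ 6.
At (6, 19): MRS = 1/6.
So at (6, 19) the consumer would give up 1/6 units of y for one more unit of x.

MRS = 1/6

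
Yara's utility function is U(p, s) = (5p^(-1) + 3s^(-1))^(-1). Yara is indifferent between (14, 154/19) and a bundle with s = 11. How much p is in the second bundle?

p = 11

U depends on (p, s) only through S = 5p^(-1) + 3s^(-1), so equal utility means equal S. At (14, 154/19): S = 8/11.
With s = 11: 3·11^(-1) = 3/11, so 5p^(-1) = 8/11 − 3/11 = 5/11, i.e. p^(-1) = 1/11.
Hence p = 1/(1/11) = 11.
Check: U(11, 11) = 1.375.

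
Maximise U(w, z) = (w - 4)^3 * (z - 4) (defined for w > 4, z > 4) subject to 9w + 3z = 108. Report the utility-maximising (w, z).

MU_w = 3·(w−4)^2·(z−4), MU_z = (w−4)^3.
MRS = (3/1)·(z−4)/(w−4).
Tangency: set MRS = p_w/p_z = 9/3 = 3.
So (3/1)·(z − 4)/(w − 4) = 3, i.e. (z − 4) = (w − 4).
Rewrite the budget in excess-of-subsistence terms: 9·(w − 4) + 3·(z − 4) = 108 − 9·4 − 3·4 = 60.
Substituting, 12·(w − 4) = 60, so w − 4 = 5 and w* = 9.
Then z − 4 = 5, so z* = 9.

w* = 9, z* = 9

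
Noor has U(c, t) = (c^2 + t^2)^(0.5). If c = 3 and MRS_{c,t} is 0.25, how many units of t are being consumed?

For CES with ρ = 2, MRS = (t/c)^(-1).
Setting (t/3)^(-1) = 0.25 gives t/3 = 4 and t = 12.

t = 12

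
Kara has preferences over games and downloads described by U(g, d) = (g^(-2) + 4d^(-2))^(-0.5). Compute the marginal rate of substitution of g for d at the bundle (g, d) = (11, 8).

MRS = 128/1331

For CES with ρ = -2, MRS = (1/4)·(d/g)^3.
At (11, 8): MRS = 128/1331.
The indifference curve has slope −128/1331 at this bundle.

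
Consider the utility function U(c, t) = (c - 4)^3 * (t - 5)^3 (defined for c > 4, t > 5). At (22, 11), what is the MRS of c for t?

MRS = 1/3

MU_c = 3·(c−4)^2·(t−5)^3, MU_t = 3·(c−4)^3·(t−5)^2.
MRS = (t−5)/(c−4).
At (22, 11): MRS = 1/3.
The indifference curve has slope −1/3 at this bundle.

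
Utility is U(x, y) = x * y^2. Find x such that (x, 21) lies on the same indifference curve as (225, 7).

U(225, 7) = 11025.
Set U(x, 21) = 11025 and solve.
With y = 21: 21^2 = 441, so x = 11025/441 = 25.
Check: U(25, 21) = 11025.

x = 25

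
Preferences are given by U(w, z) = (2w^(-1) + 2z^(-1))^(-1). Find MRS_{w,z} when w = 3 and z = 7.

MRS = 49/9

For CES with ρ = -1, MRS = (z/w)^2.
At (3, 7): MRS = 49/9.
So at (3, 7) the consumer would give up 49/9 units of z for one more unit of w.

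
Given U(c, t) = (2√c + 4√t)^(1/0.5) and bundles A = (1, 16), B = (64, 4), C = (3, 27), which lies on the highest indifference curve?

Evaluate utility at each bundle:
U(A) = 324.000.
U(B) = 576.000.
U(C) = 588.000.
Highest utility is C, so C ≻ B ≻ A.

Bundle C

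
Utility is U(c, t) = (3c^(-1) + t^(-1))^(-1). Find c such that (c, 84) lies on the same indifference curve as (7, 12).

c = 6

U depends on (c, t) only through S = 3c^(-1) + t^(-1), so equal utility means equal S. At (7, 12): S = 43/84.
With t = 84: 84^(-1) = 1/84, so 3c^(-1) = 43/84 − 1/84 = 0.5, i.e. c^(-1) = 1/6.
Hence c = 1/(1/6) = 6.
Check: U(6, 84) = 1.9535.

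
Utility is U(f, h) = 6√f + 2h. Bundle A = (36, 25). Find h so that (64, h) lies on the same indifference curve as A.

U(36, 25) = 86.
Set U(64, h) = 86 and solve.
With f = 64: √64 = 8, so 2h = 86 − 6·8 = 38 and h = 19.
Check: U(64, 19) = 86.

h = 19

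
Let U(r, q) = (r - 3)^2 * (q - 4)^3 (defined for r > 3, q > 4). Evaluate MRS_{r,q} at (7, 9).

MRS = 5/6

MU_r = 2·(r−3)·(q−4)^3, MU_q = 3·(r−3)^2·(q−4)^2.
MRS = (2/3)·(q−4)/(r−3).
At (7, 9): MRS = 5/6.
So at (7, 9) the consumer would give up 5/6 units of q for one more unit of r.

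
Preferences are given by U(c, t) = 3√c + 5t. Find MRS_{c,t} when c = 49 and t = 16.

MRS = 3/70

MU_c = 3/(2√c), MU_t = 5.
MRS = 3/(2√c) ÷ 5.
At (49, 16): MRS = 3/70.
So at (49, 16) the consumer would give up 3/70 units of t for one more unit of c.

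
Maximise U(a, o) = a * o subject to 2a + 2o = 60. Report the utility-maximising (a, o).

MU_a = o and MU_o = a.
MRS = MU_a/MU_o = o/a.
Tangency: set MRS = p_a/p_o = 2/2 = 1.
So o/a = 1, i.e. o = a.
Substitute into the budget 2·a + 2·o = 60: 4·a = 60, so a* = 15.
Then o* = 15.

a* = 15, o* = 15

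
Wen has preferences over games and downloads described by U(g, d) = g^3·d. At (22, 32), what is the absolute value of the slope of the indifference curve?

MRS = 48/11

MU_g = 3·g^2·d and MU_d = g^3.
MRS = MU_g/MU_d = (3/1)·d/g.
At (22, 32): MRS = 48/11.
That is, one extra unit of g is worth 48/11 units of d at the margin.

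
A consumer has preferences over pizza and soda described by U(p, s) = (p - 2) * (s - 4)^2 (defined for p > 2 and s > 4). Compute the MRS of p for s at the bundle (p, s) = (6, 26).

MU_p = (s−4)^2, MU_s = 2·(p−2)·(s−4).
MRS = (1/2)·(s−4)/(p−2).
At (6, 26): MRS = 2.75.
The indifference curve has slope −2.75 at this bundle.

MRS = 2.75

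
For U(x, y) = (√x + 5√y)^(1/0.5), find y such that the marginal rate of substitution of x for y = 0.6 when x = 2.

For CES with ρ = 0.5, MRS = (1/5)·√(y/x).
Setting (1/5)·√(y/2) = 0.6 gives √(y/2) = 3, so y/2 = 9 and y = 18.

y = 18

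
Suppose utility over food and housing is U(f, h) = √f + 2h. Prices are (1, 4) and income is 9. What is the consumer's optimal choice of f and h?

f* = 1, h* = 2

MU_f = 1/(2√f), MU_h = 2.
MRS = 1/(2√f) ÷ 2.
Tangency: set MRS = p_f/p_h = 1/4 = 0.25.
MRS depends only on f: 0.25/√f = 0.25 ⇒ √f = 0.25/0.25 = 1 ⇒ f* = 1.
From the budget, 4·h = 9 − 1·1 = 8, so h* = 2.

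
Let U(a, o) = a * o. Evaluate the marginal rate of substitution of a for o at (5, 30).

MU_a = o and MU_o = a.
MRS = MU_a/MU_o = o/a.
At (5, 30): MRS = 6.
So at (5, 30) the consumer would give up 6 units of o for one more unit of a.

MRS = 6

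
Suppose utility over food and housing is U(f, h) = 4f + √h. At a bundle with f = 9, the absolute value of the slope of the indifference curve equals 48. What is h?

h = 36

MU_f = 4, MU_h = 1/(2√h).
MRS = 4 ÷ (1/(2√h)).
MRS depends only on h: 8·√h = 48 ⇒ √h = 48/8 = 6 ⇒ h = 36.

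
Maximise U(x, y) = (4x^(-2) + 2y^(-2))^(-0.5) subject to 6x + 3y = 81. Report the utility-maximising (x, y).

x* = 9, y* = 9

For CES with ρ = -2, MRS = (4/2)·(y/x)^3.
Tangency: set MRS = p_x/p_y = 6/3 = 2.
So (y/x)^3 = 1; taking the cube root, y/x = 1, i.e. y = x.
Substitute into the budget 6·x + 3·y = 81: 9·x = 81, so x* = 9 and y* = 9.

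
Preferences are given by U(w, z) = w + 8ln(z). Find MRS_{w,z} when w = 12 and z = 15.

MU_w = 1, MU_z = 8/z.
MRS = 1 ÷ (8/z).
At (12, 15): MRS = 1.875.
The indifference curve has slope −1.875 at this bundle.

MRS = 1.875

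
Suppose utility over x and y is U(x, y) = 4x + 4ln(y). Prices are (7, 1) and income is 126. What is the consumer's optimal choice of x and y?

MU_x = 4, MU_y = 4/y.
MRS = 4 ÷ (4/y).
Tangency: set MRS = p_x/p_y = 7/1 = 7.
MRS depends only on y: y = 7 ⇒ y* = 7.
From the budget, 7·x = 126 − 1·7 = 119, so x* = 17.

x* = 17, y* = 7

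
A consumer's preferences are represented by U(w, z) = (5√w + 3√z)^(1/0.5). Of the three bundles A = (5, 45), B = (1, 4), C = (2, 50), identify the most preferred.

Bundle A

Evaluate utility at each bundle:
U(A) = 980.000.
U(B) = 121.000.
U(C) = 800.000.
Highest utility is A, so A ≻ C ≻ B.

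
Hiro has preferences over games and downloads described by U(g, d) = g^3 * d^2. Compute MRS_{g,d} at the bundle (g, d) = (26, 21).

MU_g = 3·g^2·d^2 and MU_d = 2·g^3·d.
MRS = MU_g/MU_d = (3/2)·d/g.
At (26, 21): MRS = 63/52.
That is, one extra unit of g is worth 63/52 units of d at the margin.

MRS = 63/52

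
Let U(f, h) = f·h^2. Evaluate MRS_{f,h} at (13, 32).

MRS = 16/13

MU_f = h^2 and MU_h = 2·f·h.
MRS = MU_f/MU_h = (1/2)·h/f.
At (13, 32): MRS = 16/13.
The indifference curve has slope −16/13 at this bundle.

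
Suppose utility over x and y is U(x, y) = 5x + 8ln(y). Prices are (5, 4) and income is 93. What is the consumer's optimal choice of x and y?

MU_x = 5, MU_y = 8/y.
MRS = 5 ÷ (8/y).
Tangency: set MRS = p_x/p_y = 5/4 = 1.25.
MRS depends only on y: 0.625·y = 1.25 ⇒ y* = 1.25/0.625 = 2.
From the budget, 5·x = 93 − 4·2 = 85, so x* = 17.

x* = 17, y* = 2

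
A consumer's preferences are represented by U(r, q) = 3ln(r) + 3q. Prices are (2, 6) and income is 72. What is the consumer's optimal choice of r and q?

r* = 3, q* = 11

MU_r = 3/r, MU_q = 3.
MRS = 3/r ÷ 3.
Tangency: set MRS = p_r/p_q = 2/6 = 1/3.
MRS depends only on r: 1/r = 1/3 ⇒ r* = 1/(1/3) = 3.
From the budget, 6·q = 72 − 2·3 = 66, so q* = 11.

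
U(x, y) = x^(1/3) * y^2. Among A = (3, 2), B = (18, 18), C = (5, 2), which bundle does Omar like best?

Bundle B

Evaluate utility at each bundle:
U(A) = 5.769.
U(B) = 849.120.
U(C) = 6.840.
Highest utility is B, so B ≻ C ≻ A.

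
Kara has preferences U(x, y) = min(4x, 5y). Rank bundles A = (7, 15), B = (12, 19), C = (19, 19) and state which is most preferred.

Evaluate utility at each bundle:
U(A) = 28.
U(B) = 48.
U(C) = 76.
Highest utility is C, so C ≻ B ≻ A.

Bundle C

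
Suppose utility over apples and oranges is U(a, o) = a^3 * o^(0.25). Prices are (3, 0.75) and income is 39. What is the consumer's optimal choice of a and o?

MU_a = 3·a^2·o^(0.25) and MU_o = 0.25·a^3·o^(-0.75).
MRS = MU_a/MU_o = (12)·o/a.
Tangency: set MRS = p_a/p_o = 3/0.75 = 4.
So (12)·o/a = 4, i.e. o = (1/3)·a.
Substitute into the budget 3·a + 0.75·o = 39: 3.25·a = 39, so a* = 12.
Then o* = (1/3)·12 = 4.

a* = 12, o* = 4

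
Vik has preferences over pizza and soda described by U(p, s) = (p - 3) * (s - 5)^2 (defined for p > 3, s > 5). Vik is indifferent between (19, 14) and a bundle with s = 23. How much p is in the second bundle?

p = 7

U(19, 14) = 1296.
Set U(p, 23) = 1296 and solve.
With s = 23: (23 − 5)^2 = 324, so (p − 3) = 1296/324 = 4.
So p = 3 + 4 = 7.
Check: U(7, 23) = 1296.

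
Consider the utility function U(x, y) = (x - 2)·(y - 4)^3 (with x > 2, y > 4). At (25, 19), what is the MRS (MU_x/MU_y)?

MRS = 5/23

MU_x = (y−4)^3, MU_y = 3·(x−2)·(y−4)^2.
MRS = (1/3)·(y−4)/(x−2).
At (25, 19): MRS = 5/23.
That is, one extra unit of x is worth 5/23 units of y at the margin.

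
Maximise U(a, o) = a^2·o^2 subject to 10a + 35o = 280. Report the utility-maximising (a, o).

MU_a = 2·a·o^2 and MU_o = 2·a^2·o.
MRS = MU_a/MU_o = o/a.
Tangency: set MRS = p_a/p_o = 10/35 = 2/7.
So o/a = 2/7, i.e. o = (2/7)·a.
Substitute into the budget 10·a + 35·o = 280: 20·a = 280, so a* = 14.
Then o* = (2/7)·14 = 4.

a* = 14, o* = 4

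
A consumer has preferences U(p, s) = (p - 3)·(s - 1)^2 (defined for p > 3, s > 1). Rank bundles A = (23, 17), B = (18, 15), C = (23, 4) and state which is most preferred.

Evaluate utility at each bundle:
U(A) = 5120.
U(B) = 2940.
U(C) = 180.
Highest utility is A, so A ≻ B ≻ C.

Bundle A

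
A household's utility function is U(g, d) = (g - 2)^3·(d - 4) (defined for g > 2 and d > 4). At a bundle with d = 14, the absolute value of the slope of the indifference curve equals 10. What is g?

MU_g = 3·(g−2)^2·(d−4), MU_d = (g−2)^3.
MRS = (3/1)·(d−4)/(g−2).
Substitute d = 14: MRS = 30/(g − 2). Setting this equal to 10 gives g − 2 = 30/10 = 3, so g = 5.

g = 5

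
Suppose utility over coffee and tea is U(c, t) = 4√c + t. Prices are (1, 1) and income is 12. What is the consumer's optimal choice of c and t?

c* = 4, t* = 8

MU_c = 4/(2√c), MU_t = 1.
MRS = 4/(2√c) ÷ 1.
Tangency: set MRS = p_c/p_t = 1/1 = 1.
MRS depends only on c: 2/√c = 1 ⇒ √c = 2/1 = 2 ⇒ c* = 4.
From the budget, 1·t = 12 − 1·4 = 8, so t* = 8.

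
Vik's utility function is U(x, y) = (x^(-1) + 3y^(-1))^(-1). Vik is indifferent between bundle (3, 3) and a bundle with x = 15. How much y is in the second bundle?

U depends on (x, y) only through S = x^(-1) + 3y^(-1), so equal utility means equal S. At (3, 3): S = 4/3.
With x = 15: 15^(-1) = 1/15, so 3y^(-1) = 4/3 − 1/15 = 19/15, i.e. y^(-1) = 19/45.
Hence y = 1/(19/45) = 45/19.
Check: U(15, 45/19) = 0.75.

y = 45/19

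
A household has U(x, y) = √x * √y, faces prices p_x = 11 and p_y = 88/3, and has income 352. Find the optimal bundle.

MU_x = 0.5·x^(-0.5)·√y and MU_y = 0.5·√x·y^(-0.5).
MRS = MU_x/MU_y = y/x.
Tangency: set MRS = p_x/p_y = 11/(88/3) = 0.375.
So y/x = 0.375, i.e. y = 0.375·x.
Substitute into the budget 11·x + (88/3)·y = 352: 22·x = 352, so x* = 16.
Then y* = 0.375·16 = 6.

x* = 16, y* = 6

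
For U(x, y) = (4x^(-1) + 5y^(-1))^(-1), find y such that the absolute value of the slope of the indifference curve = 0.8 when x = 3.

y = 3

For CES with ρ = -1, MRS = (4/5)·(y/x)^2.
Setting (4/5)·(y/3)^2 = 0.8 gives (y/3)^2 = 1, so y/3 = 1 and y = 3.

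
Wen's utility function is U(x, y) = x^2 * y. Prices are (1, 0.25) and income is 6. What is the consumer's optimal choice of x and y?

MU_x = 2·x·y and MU_y = x^2.
MRS = MU_x/MU_y = (2/1)·y/x.
Tangency: set MRS = p_x/p_y = 1/0.25 = 4.
So (2/1)·y/x = 4, i.e. y = 2·x.
Substitute into the budget 1·x + 0.25·y = 6: 1.5·x = 6, so x* = 4.
Then y* = 2·4 = 8.

x* = 4, y* = 8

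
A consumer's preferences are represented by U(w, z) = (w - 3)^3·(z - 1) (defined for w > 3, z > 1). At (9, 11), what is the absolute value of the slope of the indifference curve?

MU_w = 3·(w−3)^2·(z−1), MU_z = (w−3)^3.
MRS = (3/1)·(z−1)/(w−3).
At (9, 11): MRS = 5.
So at (9, 11) the consumer would give up 5 units of z for one more unit of w.

MRS = 5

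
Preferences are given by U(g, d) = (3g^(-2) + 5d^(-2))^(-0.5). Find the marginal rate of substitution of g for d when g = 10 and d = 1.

For CES with ρ = -2, MRS = (3/5)·(d/g)^3.
At (10, 1): MRS = 3/5000.
That is, one extra unit of g is worth 3/5000 units of d at the margin.

MRS = 3/5000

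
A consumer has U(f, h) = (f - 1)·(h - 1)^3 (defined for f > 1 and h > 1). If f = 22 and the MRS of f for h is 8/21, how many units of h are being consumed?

h = 25

MU_f = (h−1)^3, MU_h = 3·(f−1)·(h−1)^2.
MRS = (1/3)·(h−1)/(f−1).
Substitute f = 22: MRS = (h − 1)/63. Setting this equal to 8/21 gives h − 1 = (8/21)·63 = 24, so h = 25.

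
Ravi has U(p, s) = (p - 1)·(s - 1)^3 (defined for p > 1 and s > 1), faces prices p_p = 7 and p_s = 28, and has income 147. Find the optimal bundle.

MU_p = (s−1)^3, MU_s = 3·(p−1)·(s−1)^2.
MRS = (1/3)·(s−1)/(p−1).
Tangency: set MRS = p_p/p_s = 7/28 = 0.25.
So (1/3)·(s − 1)/(p − 1) = 0.25, i.e. (s − 1) = 0.75·(p − 1).
Rewrite the budget in excess-of-subsistence terms: 7·(p − 1) + 28·(s − 1) = 147 − 7·1 − 28·1 = 112.
Substituting, 28·(p − 1) = 112, so p − 1 = 4 and p* = 5.
Then s − 1 = 0.75·4 = 3, so s* = 4.

p* = 5, s* = 4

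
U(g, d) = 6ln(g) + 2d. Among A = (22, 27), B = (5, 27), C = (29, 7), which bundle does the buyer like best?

Evaluate utility at each bundle:
U(A) = 72.546.
U(B) = 63.657.
U(C) = 34.204.
Highest utility is A, so A ≻ B ≻ C.

Bundle A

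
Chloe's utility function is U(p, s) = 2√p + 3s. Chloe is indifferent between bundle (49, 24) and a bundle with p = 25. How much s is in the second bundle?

s = 76/3

U(49, 24) = 86.
Set U(25, s) = 86 and solve.
With p = 25: √25 = 5, so 3s = 86 − 2·5 = 76 and s = 76/3.
Check: U(25, 76/3) = 86.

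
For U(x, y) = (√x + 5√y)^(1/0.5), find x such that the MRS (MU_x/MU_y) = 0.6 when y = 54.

For CES with ρ = 0.5, MRS = (1/5)·√(y/x).
Setting (1/5)·√(54/x) = 0.6 gives √(54/x) = 3, so 54/x = 9 and x = 6.

x = 6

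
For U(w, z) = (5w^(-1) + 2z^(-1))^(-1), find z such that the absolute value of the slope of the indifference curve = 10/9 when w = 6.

z = 4

For CES with ρ = -1, MRS = (5/2)·(z/w)^2.
Setting (5/2)·(z/6)^2 = 10/9 gives (z/6)^2 = 4/9, so z/6 = 2/3 and z = 4.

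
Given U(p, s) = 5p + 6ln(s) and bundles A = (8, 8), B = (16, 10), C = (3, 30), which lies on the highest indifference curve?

Bundle B

Evaluate utility at each bundle:
U(A) = 52.477.
U(B) = 93.816.
U(C) = 35.407.
Highest utility is B, so B ≻ A ≻ C.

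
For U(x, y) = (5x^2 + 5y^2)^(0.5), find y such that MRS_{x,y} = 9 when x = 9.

y = 1

For CES with ρ = 2, MRS = (y/x)^(-1).
Setting (y/9)^(-1) = 9 gives y/9 = 1/9 and y = 1.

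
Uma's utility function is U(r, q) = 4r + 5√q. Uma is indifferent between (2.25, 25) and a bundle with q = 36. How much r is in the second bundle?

U(2.25, 25) = 34.
Set U(r, 36) = 34 and solve.
With q = 36: √36 = 6, so 4r = 34 − 5·6 = 4 and r = 1.
Check: U(1, 36) = 34.

r = 1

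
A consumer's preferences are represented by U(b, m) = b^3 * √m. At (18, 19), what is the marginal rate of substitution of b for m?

MRS = 19/3

MU_b = 3·b^2·√m and MU_m = 0.5·b^3·m^(-0.5).
MRS = MU_b/MU_m = (6)·m/b.
At (18, 19): MRS = 19/3.
So at (18, 19) the consumer would give up 19/3 units of m for one more unit of b.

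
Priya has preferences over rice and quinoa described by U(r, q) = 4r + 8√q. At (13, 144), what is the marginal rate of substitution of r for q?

MU_r = 4, MU_q = 8/(2√q).
MRS = 4 ÷ (8/(2√q)).
At (13, 144): MRS = 12.
So at (13, 144) the consumer would give up 12 units of q for one more unit of r.

MRS = 12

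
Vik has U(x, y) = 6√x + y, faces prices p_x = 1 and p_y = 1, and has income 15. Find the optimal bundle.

MU_x = 6/(2√x), MU_y = 1.
MRS = 6/(2√x) ÷ 1.
Tangency: set MRS = p_x/p_y = 1/1 = 1.
MRS depends only on x: 3/√x = 1 ⇒ √x = 3/1 = 3 ⇒ x* = 9.
From the budget, 1·y = 15 − 1·9 = 6, so y* = 6.

x* = 9, y* = 6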